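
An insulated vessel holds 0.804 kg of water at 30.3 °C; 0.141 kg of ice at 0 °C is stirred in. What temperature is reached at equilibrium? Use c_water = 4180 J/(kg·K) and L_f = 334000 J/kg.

T_f ≈ 13.9 °C

Net heat exchanged in the isolated system is zero:
latent heat to melt: 0.141·334000 = 47094; meltwater 0→T: 0.141·4180·T = 589.38 T; water: 3360.7(T − 30.3)
3950.1 T = 101830 − 47094 = 54736
T ≈ 13.86 °C. Since T > 0 °C, the all-ice-melts assumption holds.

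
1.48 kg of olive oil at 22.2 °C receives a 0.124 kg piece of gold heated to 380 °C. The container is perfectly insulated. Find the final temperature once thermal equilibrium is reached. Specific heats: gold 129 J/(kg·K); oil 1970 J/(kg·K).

With ΣQ=0 the equilibrium temperature is the m·c-weighted mean:
T_f = (16·380 + 2915.6·22.2) / (16 + 2915.6)
    = 70805 / 2931.6 ≈ 24.15 °C

T_f ≈ 24.2 °C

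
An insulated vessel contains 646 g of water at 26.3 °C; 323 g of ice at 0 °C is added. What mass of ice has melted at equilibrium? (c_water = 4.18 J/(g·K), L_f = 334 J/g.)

m_melted ≈ 213 g

Cooling the water to 0 °C releases 646·4.18·26.3 = 71017 J.
Fully melting the ice requires m_ice L_f = 323·334 = 107882 J.
That's not enough to melt it all — equilibrium is at 0 °C with ice remaining.
m_melt = 71017 / L_f = 212.6 g.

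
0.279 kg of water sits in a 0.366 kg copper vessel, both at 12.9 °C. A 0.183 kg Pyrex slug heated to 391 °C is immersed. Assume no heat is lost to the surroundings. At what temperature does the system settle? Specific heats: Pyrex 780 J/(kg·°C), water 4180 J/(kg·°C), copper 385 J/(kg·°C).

T_f ≈ 50.1 °C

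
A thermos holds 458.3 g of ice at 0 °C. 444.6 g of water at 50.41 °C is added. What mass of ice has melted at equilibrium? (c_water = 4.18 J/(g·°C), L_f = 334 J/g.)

m_melted ≈ 280 g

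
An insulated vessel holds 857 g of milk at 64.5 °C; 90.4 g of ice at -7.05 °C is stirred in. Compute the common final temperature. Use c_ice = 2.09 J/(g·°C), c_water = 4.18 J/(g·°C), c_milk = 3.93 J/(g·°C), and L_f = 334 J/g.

Sum of m c ΔT and latent-heat terms is zero:
ice -7.05→0 °C: 90.4·2.09·7.05 = 1332; fusion: m_ice L_f = 90.4·334 = 30194; meltwater 0→T: 90.4·4.18·T = 377.87 T; milk cools: 857·3.93·(T − 64.5) = 3368(T − 64.5)
3745.9 T = 217237 − 31526 = 185711
T ≈ 49.58 °C. Since T > 0 °C, the all-ice-melts assumption holds.

T_f ≈ 49.6 °C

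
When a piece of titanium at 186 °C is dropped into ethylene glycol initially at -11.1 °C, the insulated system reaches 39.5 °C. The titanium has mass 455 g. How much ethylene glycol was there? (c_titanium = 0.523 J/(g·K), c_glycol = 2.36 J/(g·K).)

m ≈ 292 g

|Q_titanium| = |Q_glycol|:
455·0.523·(186 − 39.5) = m·2.36·(39.5 − (-11.1))
119.42 m = 34862  ⇒  m ≈ 291.9 g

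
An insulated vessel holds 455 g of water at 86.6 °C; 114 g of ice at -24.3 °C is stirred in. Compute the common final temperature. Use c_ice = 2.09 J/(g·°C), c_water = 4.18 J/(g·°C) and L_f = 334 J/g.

Setting the total heat transfer to zero:
warm ice to 0 °C: 114·2.09·(0 − (-24.3)) = 5789.7
  fusion: m_ice L_f = 114·334 = 38076
  meltwater 0→T: 114·4.18·T = 476.52 T
  water: 1901.9(T − 86.6)
2378.4 T = 164705 − 43866 = 120839
T ≈ 50.81 °C. Since T > 0 °C, the all-ice-melts assumption holds.

T_f ≈ 50.8 °C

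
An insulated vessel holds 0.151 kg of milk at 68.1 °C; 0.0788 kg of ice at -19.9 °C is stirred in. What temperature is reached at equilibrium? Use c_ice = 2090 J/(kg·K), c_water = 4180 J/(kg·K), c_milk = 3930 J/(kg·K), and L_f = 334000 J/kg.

T_f ≈ 11.7 °C

Heat gained plus heat lost sum to zero:
ice -19.9→0 °C: 0.0788×2090×19.9 = 3277.4; melt ice: 0.0788×334000 = 26319; meltwater 0→T: 0.0788×4180×T = 329.38 T; milk cools: 0.151×3930×(T − 68.1) = 593.43(T − 68.1)
922.81 T = 40413 − 29597 = 10816
T ≈ 11.72 °C — above 0 °C, consistent with complete melting.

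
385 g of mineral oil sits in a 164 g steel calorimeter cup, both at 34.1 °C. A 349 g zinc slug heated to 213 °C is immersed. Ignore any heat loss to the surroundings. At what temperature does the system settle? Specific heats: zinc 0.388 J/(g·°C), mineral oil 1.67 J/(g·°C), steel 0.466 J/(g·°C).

T_f ≈ 62.4 °C

Setting the total heat transfer to zero:
349×0.388×(T − 213) + 385×1.67×(T − 34.1) + 164×0.466×(T − 34.1) = 0
854.79 T = 53373
T = 53373/854.79 ≈ 62.44 °C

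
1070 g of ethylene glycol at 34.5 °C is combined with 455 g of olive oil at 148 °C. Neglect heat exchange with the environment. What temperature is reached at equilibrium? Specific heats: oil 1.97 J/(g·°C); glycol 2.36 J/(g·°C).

T_f ≈ 64.2 °C

T_f = Σ m_i c_i T_i / Σ m_i c_i:
T_f = (896.35*148 + 2525.2*34.5) / (896.35 + 2525.2)
    = 219779 / 3421.5 ≈ 64.23 °C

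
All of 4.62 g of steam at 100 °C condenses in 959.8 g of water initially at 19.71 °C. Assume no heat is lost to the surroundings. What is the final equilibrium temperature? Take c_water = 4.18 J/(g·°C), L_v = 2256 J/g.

T_f ≈ 22.7 °C

Let T be the final temperature. ΣQ_i = 0:
steam→water at 100 °C releases m L_v = 4.62·2256 = 10423; condensed water 100 °C→T: 19.31(T − 100); water warms: 959.8·4.18·(T − 19.71) = 4012(T − 19.71)
4031.3 T = 10423 + 1931.2 + 79076 = 91430
T ≈ 22.68 °C — below 100 °C, confirming all the steam condensed.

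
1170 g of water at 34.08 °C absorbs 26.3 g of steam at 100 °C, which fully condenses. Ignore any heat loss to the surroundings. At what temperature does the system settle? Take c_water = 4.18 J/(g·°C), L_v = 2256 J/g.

Energy conservation, ΣQ = 0:
latent heat released on condensation: 26.3×2256 = 59333; condensate cools 100→T: 26.3×4.18×(T − 100) = 109.93(T − 100); original water: 4890.6(T − 34.08)
5000.5 T = 59333 + 10993 + 166672 = 236998
T ≈ 47.39 °C — below 100 °C, confirming all the steam condensed.

T_f ≈ 47.4 °C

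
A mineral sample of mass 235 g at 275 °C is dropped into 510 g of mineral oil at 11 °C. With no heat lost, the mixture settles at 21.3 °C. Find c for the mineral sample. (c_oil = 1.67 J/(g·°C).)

Let T be the final temperature. ΣQ_i = 0:
235·c·(21.3 − 275) + 510·1.67·(21.3 − 11) = 0
-59620 c = -8772.5
c = -8772.5/-59620 ≈ 0.1471 J/(g·°C)

c ≈ 0.147 J/(g·°C)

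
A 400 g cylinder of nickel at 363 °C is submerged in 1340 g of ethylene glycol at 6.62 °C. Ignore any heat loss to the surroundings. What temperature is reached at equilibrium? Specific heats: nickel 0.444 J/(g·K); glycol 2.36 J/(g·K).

Heat gained plus heat lost sum to zero:
400·0.444·(T − 363) + 1340·2.36·(T − 6.62) = 0
177.6(T − 363) + 3162.4(T − 6.62) = 0
3340 T = 85404
T ≈ 25.57 °C

T_f ≈ 25.6 °C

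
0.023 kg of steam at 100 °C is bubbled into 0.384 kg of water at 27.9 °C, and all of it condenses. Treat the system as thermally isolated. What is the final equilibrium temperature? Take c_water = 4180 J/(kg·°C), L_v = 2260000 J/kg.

Conservation of energy gives ΣQ = 0:
condense steam: −0.023×2260000 = −51980
  condensed water 100 °C→T: 96.14(T − 100)
  original water: 1605.1(T − 27.9)
1701.3 T = 51980 + 9614 + 44783 = 106377
T ≈ 62.53 °C, under the boiling point, so the assumption holds.

T_f ≈ 62.5 °C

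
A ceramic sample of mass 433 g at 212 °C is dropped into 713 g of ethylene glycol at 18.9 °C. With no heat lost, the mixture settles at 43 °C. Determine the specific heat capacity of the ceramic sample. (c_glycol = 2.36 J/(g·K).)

c ≈ 0.554 J/(g·K)

m_s c (T_s − T_f) = m_glycol c_glycol (T_f − T_0):
433·c·(212 − 43) = 713·2.36·(43 − 18.9)
73177 c = 40553  ⇒  c ≈ 0.5542 J/(g·K)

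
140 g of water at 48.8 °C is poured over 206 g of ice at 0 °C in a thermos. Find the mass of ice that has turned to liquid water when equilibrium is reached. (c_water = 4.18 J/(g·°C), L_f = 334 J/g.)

m_melted ≈ 85.5 g

Water can give up m c ΔT = 140·4.18·48.8 = 28558 J before reaching 0 °C.
To melt every bit of ice: 206·334 = 68804 J.
Since 28558 < 68804 J, not all the ice melts; equilibrium is at 0 °C.
Mass melted = 28558/334 ≈ 85.5 g.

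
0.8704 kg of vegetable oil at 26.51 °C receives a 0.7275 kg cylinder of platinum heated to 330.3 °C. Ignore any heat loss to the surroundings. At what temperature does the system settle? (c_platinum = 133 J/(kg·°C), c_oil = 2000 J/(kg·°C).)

T_f ≈ 42.5 °C

Net heat exchanged in the isolated system is zero:
0.7275×133×(T − 330.3) + 0.8704×2000×(T − 26.51) = 0
(96.76 + 1740.8) T = 96.76×330.3 + 1740.8×26.51
T = 78108 / 1837.6 = 42.5 °C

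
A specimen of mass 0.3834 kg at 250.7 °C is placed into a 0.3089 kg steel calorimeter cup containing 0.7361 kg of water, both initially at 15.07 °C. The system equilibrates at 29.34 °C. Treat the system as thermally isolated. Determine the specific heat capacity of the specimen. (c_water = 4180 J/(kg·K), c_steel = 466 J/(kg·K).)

c ≈ 542 J/(kg·K)

Setting the total heat transfer to zero:
0.3834×c×(29.34 − 250.7) + 0.7361×4180×(29.34 − 15.07) + 0.3089×466×(29.34 − 15.07) = 0
-84.87 c = -45961
c = -45961/-84.87 ≈ 541.6 J/(kg·K)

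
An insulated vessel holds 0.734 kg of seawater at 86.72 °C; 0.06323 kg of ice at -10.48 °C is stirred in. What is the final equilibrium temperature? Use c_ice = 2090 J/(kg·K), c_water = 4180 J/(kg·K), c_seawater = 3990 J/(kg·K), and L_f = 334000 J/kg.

Let T be the final temperature. ΣQ_i = 0:
ice -10.48→0 °C: 0.06323×2090×10.48 = 1384.9; melt ice: 0.06323×334000 = 21119; meltwater 0→T: 0.06323×4180×T = 264.3 T; seawater: 2928.7(T − 86.72)
3193 T = 253973 − 22504 = 231470
T ≈ 72.49 °C — above 0 °C, consistent with complete melting.

T_f ≈ 72.5 °C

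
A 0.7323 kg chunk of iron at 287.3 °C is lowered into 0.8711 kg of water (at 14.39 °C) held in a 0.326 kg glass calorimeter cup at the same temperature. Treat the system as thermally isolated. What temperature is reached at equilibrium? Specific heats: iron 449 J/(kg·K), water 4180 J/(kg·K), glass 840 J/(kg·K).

T_f ≈ 35.5 °C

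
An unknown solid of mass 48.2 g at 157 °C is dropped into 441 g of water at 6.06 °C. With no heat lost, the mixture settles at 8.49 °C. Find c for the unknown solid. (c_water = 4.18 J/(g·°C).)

Taking heat into each body as positive, Σ m c ΔT = 0:
48.2·c·(8.49 − 157) + 441·4.18·(8.49 − 6.06) = 0
-7158.2 c = -4479.4
c = -4479.4/-7158.2 ≈ 0.6258 J/(g·°C)

c ≈ 0.626 J/(g·°C)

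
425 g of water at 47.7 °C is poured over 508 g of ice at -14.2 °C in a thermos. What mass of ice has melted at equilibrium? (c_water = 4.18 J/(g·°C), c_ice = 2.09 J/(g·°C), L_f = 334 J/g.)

Heat available from the water dropping to 0 °C: 425·4.18·47.7 = 84739 J.
Warming the ice to 0 °C takes 508·2.09·14.2 = 15076 J, leaving 69663 J for melting.
Fully melting the ice requires m_ice L_f = 508·334 = 169672 J.
That's not enough to melt it all — equilibrium is at 0 °C with ice remaining.
m_melted·334 = 69663  ⇒  m_melted ≈ 208.6 g.

m_melted ≈ 209 g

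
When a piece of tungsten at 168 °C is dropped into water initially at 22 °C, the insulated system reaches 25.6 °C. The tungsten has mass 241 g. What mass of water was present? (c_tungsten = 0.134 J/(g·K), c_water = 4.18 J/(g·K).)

Heat gained plus heat lost sum to zero:
241×0.134×(25.6 − 168) + m×4.18×(25.6 − 22) = 0
15.05 m = 4598.7
m = 4598.7/15.05 ≈ 305.6 g

m ≈ 306 g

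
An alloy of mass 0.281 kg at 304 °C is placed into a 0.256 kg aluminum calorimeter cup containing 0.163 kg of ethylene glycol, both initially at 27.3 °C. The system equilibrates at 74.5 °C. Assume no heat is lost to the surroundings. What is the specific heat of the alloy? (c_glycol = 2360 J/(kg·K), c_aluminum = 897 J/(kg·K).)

c ≈ 450 J/(kg·K)

Energy conservation, ΣQ = 0:
0.281·c·(74.5 − 304) + 0.163·2360·(74.5 − 27.3) + 0.256·897·(74.5 − 27.3) = 0
-64.49 c = -28996
c = -28996/-64.49 ≈ 449.6 J/(kg·K)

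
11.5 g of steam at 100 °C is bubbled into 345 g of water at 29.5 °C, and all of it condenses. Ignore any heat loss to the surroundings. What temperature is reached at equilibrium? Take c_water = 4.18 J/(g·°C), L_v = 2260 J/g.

Conservation of energy gives ΣQ = 0:
latent heat released on condensation: 11.5×2260 = 25990; condensed water 100 °C→T: 48.07(T − 100); water warms: 345×4.18×(T − 29.5) = 1442.1(T − 29.5)
1490.2 T = 25990 + 4807 + 42542 = 73339
T ≈ 49.22 °C (< 100 °C, so full condensation is consistent).

T_f ≈ 49.2 °C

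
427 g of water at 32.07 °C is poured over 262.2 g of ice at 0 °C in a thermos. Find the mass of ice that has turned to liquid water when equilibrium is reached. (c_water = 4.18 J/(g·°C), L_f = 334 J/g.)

Water can give up m c ΔT = 427×4.18×32.07 = 57240 J before reaching 0 °C.
To melt every bit of ice: 262.2×334 = 87575 J.
Since 57240 < 87575 J, not all the ice melts; equilibrium is at 0 °C.
m_melt = 57240 / L_f = 171.4 g.

m_melted ≈ 171 g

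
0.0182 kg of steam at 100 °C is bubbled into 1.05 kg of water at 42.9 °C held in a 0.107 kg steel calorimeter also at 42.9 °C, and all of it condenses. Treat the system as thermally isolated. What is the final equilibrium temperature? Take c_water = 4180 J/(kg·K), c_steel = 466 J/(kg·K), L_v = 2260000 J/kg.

T_f ≈ 53.0 °C

Let T be the final temperature. ΣQ_i = 0:
latent heat released on condensation: 0.0182×2260000 = 41132
  condensed water 100 °C→T: 76.08(T − 100)
  original water: 4389(T − 42.9)
  cup: 49.86(T − 42.9)
4514.9 T = 41132 + 7607.6 + 190427 = 239167
T ≈ 52.97 °C — below 100 °C, confirming all the steam condensed.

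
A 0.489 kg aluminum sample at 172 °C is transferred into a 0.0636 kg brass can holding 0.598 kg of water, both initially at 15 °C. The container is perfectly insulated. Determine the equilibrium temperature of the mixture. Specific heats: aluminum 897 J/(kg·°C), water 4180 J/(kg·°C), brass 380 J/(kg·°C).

T_f ≈ 38.2 °C

Conservation of energy gives ΣQ = 0:
0.489·897·(T − 172) + 0.598·4180·(T − 15) + 0.0636·380·(T − 15) = 0
(438.63 + 2499.6 + 24.17) T = 438.63·172 + 2499.6·15 + 24.17·15
T = 113302 / 2962.4 = 38.2 °C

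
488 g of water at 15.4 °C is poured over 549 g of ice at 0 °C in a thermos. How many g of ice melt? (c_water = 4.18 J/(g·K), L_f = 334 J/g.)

m_melted ≈ 94.1 g

Cooling the water to 0 °C releases 488·4.18·15.4 = 31414 J.
Fully melting the ice requires m_ice L_f = 549·334 = 183366 J.
31414 J < 183366 J, so only part of the ice melts and the system sits at 0 °C.
m_melted·334 = 31414  ⇒  m_melted ≈ 94.05 g.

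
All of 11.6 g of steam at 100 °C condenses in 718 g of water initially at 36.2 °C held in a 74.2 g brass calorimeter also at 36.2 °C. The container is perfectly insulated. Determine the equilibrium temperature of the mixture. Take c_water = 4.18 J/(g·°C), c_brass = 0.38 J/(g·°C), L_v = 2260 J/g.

T_f ≈ 45.7 °C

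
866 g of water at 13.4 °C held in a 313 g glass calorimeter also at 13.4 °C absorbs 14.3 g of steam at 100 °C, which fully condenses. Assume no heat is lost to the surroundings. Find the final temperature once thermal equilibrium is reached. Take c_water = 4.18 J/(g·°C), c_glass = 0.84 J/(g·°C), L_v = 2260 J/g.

Energy conservation, ΣQ = 0:
steam→water at 100 °C releases m L_v = 14.3·2260 = 32318
  condensate cools 100→T: 14.3·4.18·(T − 100) = 59.77(T − 100)
  water warms: 866·4.18·(T − 13.4) = 3619.9(T − 13.4)
  cup: 262.92(T − 13.4)
3942.6 T = 32318 + 5977.4 + 52030 = 90325
T ≈ 22.91 °C (< 100 °C, so full condensation is consistent).

T_f ≈ 22.9 °C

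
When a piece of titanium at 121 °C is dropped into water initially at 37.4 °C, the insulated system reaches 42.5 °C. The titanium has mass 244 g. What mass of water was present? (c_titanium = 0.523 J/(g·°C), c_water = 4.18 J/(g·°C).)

Heat lost by the titanium = heat gained by the water:
244×0.523×(121 − 42.5) = m×4.18×(42.5 − 37.4)
21.32 m = 10018  ⇒  m ≈ 469.9 g

m ≈ 470 g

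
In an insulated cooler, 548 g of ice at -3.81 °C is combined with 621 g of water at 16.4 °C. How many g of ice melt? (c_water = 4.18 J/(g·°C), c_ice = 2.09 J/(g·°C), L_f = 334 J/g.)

m_melted ≈ 114 g

Cooling the water to 0 °C releases 621×4.18×16.4 = 42571 J.
Warming the ice to 0 °C takes 548×2.09×3.81 = 4363.7 J, leaving 38207 J for melting.
Fully melting the ice requires m_ice L_f = 548×334 = 183032 J.
That's not enough to melt it all — equilibrium is at 0 °C with ice remaining.
m_melt = 38207 / L_f = 114.4 g.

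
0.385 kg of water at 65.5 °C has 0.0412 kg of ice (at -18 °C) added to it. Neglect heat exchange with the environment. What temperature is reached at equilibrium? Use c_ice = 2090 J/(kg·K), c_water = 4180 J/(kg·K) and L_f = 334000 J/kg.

Sum of m c ΔT and latent-heat terms is zero:
warm ice to 0 °C: 0.0412·2090·(0 − (-18)) = 1549.9; melt ice: 0.0412·334000 = 13761; meltwater 0→T: 0.0412·4180·T = 172.22 T; water: 1609.3(T − 65.5)
1781.5 T = 105409 − 15311 = 90098
T ≈ 50.57 °C. Since T > 0 °C, the all-ice-melts assumption holds.

T_f ≈ 50.6 °C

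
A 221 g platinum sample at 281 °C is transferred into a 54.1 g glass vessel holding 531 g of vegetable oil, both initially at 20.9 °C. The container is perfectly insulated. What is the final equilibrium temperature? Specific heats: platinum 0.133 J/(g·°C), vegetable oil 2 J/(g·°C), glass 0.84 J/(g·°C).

Taking heat into each body as positive, Σ m c ΔT = 0:
221·0.133·(T − 281) + 531·2·(T − 20.9) + 54.1·0.84·(T − 20.9) = 0
29.39(T − 281) + 1062(T − 20.9) + 45.44(T − 20.9) = 0
(29.39 + 1062 + 45.44) T = 29.39·281 + 1062·20.9 + 45.44·20.9
T = 31405 / 1136.8 = 27.6 °C

T_f ≈ 27.6 °C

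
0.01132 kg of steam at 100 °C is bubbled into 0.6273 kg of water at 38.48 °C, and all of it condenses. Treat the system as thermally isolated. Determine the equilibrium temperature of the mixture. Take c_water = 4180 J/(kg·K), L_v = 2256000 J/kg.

Energy balance with sensible and latent terms:
condense steam: −0.01132·2256000 = −25538; condensate cools 100→T: 0.01132·4180·(T − 100) = 47.32(T − 100); original water: 2622.1(T − 38.48)
2669.4 T = 25538 + 4731.8 + 100899 = 131169
T ≈ 49.14 °C — below 100 °C, confirming all the steam condensed.

T_f ≈ 49.1 °C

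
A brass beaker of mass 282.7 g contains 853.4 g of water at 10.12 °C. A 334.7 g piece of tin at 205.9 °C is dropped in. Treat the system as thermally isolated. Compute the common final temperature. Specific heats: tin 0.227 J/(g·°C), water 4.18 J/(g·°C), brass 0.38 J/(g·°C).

Conservation of energy gives ΣQ = 0:
334.7·0.227·(T − 205.9) + 853.4·4.18·(T − 10.12) + 282.7·0.38·(T − 10.12) = 0
75.98(T − 205.9) + 3567.2(T − 10.12) + 107.43(T − 10.12) = 0
3750.6 T = 52831
T = 52831/3750.6 ≈ 14.09 °C

T_f ≈ 14.1 °C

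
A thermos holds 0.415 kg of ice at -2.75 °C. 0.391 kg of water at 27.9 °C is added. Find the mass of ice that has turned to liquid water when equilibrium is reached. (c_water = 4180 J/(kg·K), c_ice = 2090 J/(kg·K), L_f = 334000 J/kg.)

Water can give up m c ΔT = 0.391·4180·27.9 = 45599 J before reaching 0 °C.
Of that, 0.415·2090·2.75 = 2385.2 J goes to bring the ice to 0 °C, leaving 43214 J.
Melting all 0.415 kg of ice would need 0.415·334000 = 138610 J.
Since 43214 < 138610 J, not all the ice melts; equilibrium is at 0 °C.
m_melted·334000 = 43214  ⇒  m_melted ≈ 0.1294 kg.

m_melted ≈ 0.129 kg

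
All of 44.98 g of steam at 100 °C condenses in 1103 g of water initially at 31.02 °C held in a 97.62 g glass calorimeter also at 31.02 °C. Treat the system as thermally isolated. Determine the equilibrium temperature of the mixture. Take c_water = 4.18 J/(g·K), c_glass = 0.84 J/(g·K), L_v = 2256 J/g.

Let T be the final temperature. ΣQ_i = 0:
latent heat released on condensation: 44.98·2256 = 101475
  condensed water 100 °C→T: 188.02(T − 100)
  water warms: 1103·4.18·(T − 31.02) = 4610.5(T − 31.02)
  glass cup: 97.62·0.84·(T − 31.02) = 82(T − 31.02)
4880.6 T = 101475 + 18802 + 145563 = 265839
T ≈ 54.47 °C, under the boiling point, so the assumption holds.

T_f ≈ 54.5 °C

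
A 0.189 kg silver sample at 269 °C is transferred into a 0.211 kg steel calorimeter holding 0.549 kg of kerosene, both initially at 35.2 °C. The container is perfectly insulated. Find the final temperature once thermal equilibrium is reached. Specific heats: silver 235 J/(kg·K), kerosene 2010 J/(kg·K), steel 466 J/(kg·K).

Setting the total heat transfer to zero:
0.189*235*(T − 269) + 0.549*2010*(T − 35.2) + 0.211*466*(T − 35.2) = 0
44.41(T − 269) + 1103.5(T − 35.2) + 98.33(T − 35.2) = 0
1246.2 T = 54252
T = 54252 / 1246.2 = 43.5 °C

T_f ≈ 43.5 °C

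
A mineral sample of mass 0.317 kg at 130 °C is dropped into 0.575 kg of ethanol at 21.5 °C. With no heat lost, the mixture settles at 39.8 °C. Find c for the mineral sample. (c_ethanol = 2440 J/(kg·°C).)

c ≈ 898 J/(kg·°C)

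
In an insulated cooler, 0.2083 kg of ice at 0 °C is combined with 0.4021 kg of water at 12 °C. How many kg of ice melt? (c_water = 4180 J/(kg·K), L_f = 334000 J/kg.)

m_melted ≈ 0.0604 kg

Water can give up m c ΔT = 0.4021·4180·12 = 20169 J before reaching 0 °C.
To melt every bit of ice: 0.2083·334000 = 69572 J.
That's not enough to melt it all — equilibrium is at 0 °C with ice remaining.
Mass melted = 20169/334000 ≈ 0.06039 kg.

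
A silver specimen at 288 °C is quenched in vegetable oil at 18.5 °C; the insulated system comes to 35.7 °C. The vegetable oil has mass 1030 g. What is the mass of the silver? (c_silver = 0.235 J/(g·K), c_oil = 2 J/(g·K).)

Taking heat into each body as positive, Σ m c ΔT = 0:
m×0.235×(35.7 − 288) + 1030×2×(35.7 − 18.5) = 0
-59.29 m = -35432
m = -35432/-59.29 ≈ 597.6 g

m ≈ 598 g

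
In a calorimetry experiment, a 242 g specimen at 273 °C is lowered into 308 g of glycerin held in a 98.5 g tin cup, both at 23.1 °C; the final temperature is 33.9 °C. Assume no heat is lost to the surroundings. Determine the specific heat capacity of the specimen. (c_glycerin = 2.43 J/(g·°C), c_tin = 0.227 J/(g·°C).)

Taking heat into each body as positive, Σ m c ΔT = 0:
242×c×(33.9 − 273) + 308×2.43×(33.9 − 23.1) + 98.5×0.227×(33.9 − 23.1) = 0
-57862 c = -8324.6
c = -8324.6/-57862 ≈ 0.1439 J/(g·°C)

c ≈ 0.144 J/(g·°C)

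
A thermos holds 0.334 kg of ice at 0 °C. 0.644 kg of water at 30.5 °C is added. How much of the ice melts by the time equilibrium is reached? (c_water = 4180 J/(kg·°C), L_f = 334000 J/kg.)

m_melted ≈ 0.246 kg

Cooling the water to 0 °C releases 0.644×4180×30.5 = 82104 J.
Melting all 0.334 kg of ice would need 0.334×334000 = 111556 J.
That's not enough to melt it all — equilibrium is at 0 °C with ice remaining.
m_melted×334000 = 82104  ⇒  m_melted ≈ 0.2458 kg.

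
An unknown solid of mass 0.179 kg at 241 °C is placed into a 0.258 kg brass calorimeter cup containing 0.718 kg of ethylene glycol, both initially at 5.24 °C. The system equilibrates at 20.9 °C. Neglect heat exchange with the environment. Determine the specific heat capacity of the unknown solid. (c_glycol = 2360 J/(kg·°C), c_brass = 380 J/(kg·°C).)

c ≈ 712 J/(kg·°C)

Setting the total heat transfer to zero:
0.179×c×(20.9 − 241) + 0.718×2360×(20.9 − 5.24) + 0.258×380×(20.9 − 5.24) = 0
-39.4 c = -28071
c = -28071/-39.4 ≈ 712.5 J/(kg·°C)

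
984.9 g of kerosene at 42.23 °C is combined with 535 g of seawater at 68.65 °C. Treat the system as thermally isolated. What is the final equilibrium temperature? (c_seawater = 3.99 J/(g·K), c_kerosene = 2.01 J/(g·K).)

T_f ≈ 55.9 °C

With ΣQ=0 the equilibrium temperature is the m·c-weighted mean:
T_f = (2134.7*68.65 + 1979.6*42.23) / (2134.7 + 1979.6)
    = 230144 / 4114.3 ≈ 55.94 °C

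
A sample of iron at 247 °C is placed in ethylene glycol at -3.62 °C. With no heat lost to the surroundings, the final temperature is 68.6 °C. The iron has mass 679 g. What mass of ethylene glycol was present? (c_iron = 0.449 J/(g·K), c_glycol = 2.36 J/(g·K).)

Let T be the final temperature. ΣQ_i = 0:
679·0.449·(68.6 − 247) + m·2.36·(68.6 − (-3.62)) = 0
170.44 m = 54389
m = 54389/170.44 ≈ 319.1 g

m ≈ 319 g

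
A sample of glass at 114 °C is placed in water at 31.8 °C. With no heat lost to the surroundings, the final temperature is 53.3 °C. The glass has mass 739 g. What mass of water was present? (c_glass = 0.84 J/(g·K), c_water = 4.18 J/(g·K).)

Conservation of energy gives ΣQ = 0:
739×0.84×(53.3 − 114) + m×4.18×(53.3 − 31.8) = 0
89.87 m = 37680
m = 37680/89.87 ≈ 419.3 g

m ≈ 419 g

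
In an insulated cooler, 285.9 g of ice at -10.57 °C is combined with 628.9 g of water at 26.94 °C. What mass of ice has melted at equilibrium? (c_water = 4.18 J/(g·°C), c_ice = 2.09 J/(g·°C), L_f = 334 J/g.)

Heat available from the water dropping to 0 °C: 628.9·4.18·26.94 = 70820 J.
Of that, 285.9·2.09·10.57 = 6315.9 J goes to bring the ice to 0 °C, leaving 64504 J.
Fully melting the ice requires m_ice L_f = 285.9·334 = 95491 J.
That's not enough to melt it all — equilibrium is at 0 °C with ice remaining.
m_melt = 64504 / L_f = 193.1 g.

m_melted ≈ 193 g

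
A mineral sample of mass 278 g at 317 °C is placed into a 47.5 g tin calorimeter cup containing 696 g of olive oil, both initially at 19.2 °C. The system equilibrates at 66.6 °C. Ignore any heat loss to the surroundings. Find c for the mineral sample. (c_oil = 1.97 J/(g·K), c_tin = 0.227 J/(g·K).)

Conservation of energy gives ΣQ = 0:
278×c×(66.6 − 317) + 696×1.97×(66.6 − 19.2) + 47.5×0.227×(66.6 − 19.2) = 0
-69611 c = -65502
c = -65502/-69611 ≈ 0.941 J/(g·K)

c ≈ 0.941 J/(g·K)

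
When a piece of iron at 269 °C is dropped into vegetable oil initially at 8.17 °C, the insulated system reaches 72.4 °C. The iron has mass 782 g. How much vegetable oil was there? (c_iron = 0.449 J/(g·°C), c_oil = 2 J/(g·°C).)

Let T be the final temperature. ΣQ_i = 0:
782×0.449×(72.4 − 269) + m×2×(72.4 − 8.17) = 0
128.46 m = 69030
m = 69030/128.46 ≈ 537.4 g

m ≈ 537 g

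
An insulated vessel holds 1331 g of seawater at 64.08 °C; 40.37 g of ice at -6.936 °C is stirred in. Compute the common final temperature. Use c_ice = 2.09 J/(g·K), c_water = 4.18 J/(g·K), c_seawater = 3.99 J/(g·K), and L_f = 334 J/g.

Setting the total heat transfer to zero:
warm ice to 0 °C: 40.37×2.09×(0 − (-6.936)) = 585.21; melt ice: 40.37×334 = 13484; warm the meltwater: 168.75 T; seawater: 5310.7(T − 64.08)
5479.4 T = 340309 − 14069 = 326240
T ≈ 59.54 °C. Since T > 0 °C, the all-ice-melts assumption holds.

T_f ≈ 59.5 °C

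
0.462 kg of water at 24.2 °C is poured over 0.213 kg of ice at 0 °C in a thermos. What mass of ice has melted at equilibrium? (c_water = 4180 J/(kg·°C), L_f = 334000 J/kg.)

Cooling the water to 0 °C releases 0.462·4180·24.2 = 46734 J.
To melt every bit of ice: 0.213·334000 = 71142 J.
46734 J < 71142 J, so only part of the ice melts and the system sits at 0 °C.
m_melt = 46734 / L_f = 0.1399 kg.

m_melted ≈ 0.14 kg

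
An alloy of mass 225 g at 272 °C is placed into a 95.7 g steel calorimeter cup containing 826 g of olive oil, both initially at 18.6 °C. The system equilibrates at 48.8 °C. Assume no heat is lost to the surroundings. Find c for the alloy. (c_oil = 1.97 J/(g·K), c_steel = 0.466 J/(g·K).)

Taking heat into each body as positive, Σ m c ΔT = 0:
225×c×(48.8 − 272) + 826×1.97×(48.8 − 18.6) + 95.7×0.466×(48.8 − 18.6) = 0
-50220 c = -50489
c = -50489/-50220 ≈ 1.005 J/(g·K)

c ≈ 1.01 J/(g·K)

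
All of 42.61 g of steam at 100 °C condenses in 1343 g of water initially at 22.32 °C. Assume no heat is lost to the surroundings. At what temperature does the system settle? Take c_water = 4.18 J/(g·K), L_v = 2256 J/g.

T_f ≈ 41.3 °C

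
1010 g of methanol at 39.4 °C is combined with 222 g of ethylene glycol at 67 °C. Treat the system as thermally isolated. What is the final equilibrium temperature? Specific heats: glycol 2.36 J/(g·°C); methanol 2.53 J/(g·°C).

Set heat shed by the hot body equal to heat absorbed by the cold body:
222×2.36×(67 − T) = 1010×2.53×(T − 39.4)
523.92(67 − T) = 2555.3(T − 39.4)
3079.2 T = 135781  ⇒  T ≈ 44.10 °C

T_f ≈ 44.1 °C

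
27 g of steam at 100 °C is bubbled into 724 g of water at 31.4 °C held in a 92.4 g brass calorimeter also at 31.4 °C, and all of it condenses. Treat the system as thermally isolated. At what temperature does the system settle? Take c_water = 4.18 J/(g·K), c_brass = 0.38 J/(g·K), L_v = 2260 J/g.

Net heat exchanged in the isolated system is zero:
latent heat released on condensation: 27·2260 = 61020; condensate cools 100→T: 27·4.18·(T − 100) = 112.86(T − 100); water warms: 724·4.18·(T − 31.4) = 3026.3(T − 31.4); cup: 35.11(T − 31.4)
3174.3 T = 61020 + 11286 + 96129 = 168435
T ≈ 53.06 °C (< 100 °C, so full condensation is consistent).

T_f ≈ 53.1 °C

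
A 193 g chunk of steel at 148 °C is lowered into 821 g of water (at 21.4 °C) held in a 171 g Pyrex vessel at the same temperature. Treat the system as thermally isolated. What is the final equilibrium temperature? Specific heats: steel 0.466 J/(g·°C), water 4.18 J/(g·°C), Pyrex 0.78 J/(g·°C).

Conservation of energy gives ΣQ = 0:
193·0.466·(T − 148) + 821·4.18·(T − 21.4) + 171·0.78·(T − 21.4) = 0
(89.94 + 3431.8 + 133.38) T = 89.94·148 + 3431.8·21.4 + 133.38·21.4
T = 89605 / 3655.1 = 24.5 °C

T_f ≈ 24.5 °C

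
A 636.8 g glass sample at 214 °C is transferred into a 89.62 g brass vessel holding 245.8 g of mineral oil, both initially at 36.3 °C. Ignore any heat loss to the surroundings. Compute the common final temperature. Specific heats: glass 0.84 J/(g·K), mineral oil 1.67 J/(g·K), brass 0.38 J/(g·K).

T_f ≈ 133.3 °C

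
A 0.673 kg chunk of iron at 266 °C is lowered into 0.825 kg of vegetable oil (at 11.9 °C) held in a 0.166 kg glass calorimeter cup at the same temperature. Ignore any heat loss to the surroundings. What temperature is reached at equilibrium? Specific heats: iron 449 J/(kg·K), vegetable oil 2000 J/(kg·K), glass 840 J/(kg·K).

Conservation of energy gives ΣQ = 0:
0.673·449·(T − 266) + 0.825·2000·(T − 11.9) + 0.166·840·(T − 11.9) = 0
302.18(T − 266) + 1650(T − 11.9) + 139.44(T − 11.9) = 0
(302.18 + 1650 + 139.44) T = 302.18·266 + 1650·11.9 + 139.44·11.9
T ≈ 48.61 °C

T_f ≈ 48.6 °C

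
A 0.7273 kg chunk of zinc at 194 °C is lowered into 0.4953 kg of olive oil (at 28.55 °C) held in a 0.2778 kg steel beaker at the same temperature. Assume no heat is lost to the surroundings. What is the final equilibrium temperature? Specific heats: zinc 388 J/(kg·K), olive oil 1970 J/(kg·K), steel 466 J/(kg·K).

With ΣQ=0 the equilibrium temperature is the m·c-weighted mean:
T_f = (282.19×194 + 975.74×28.55 + 129.45×28.55) / (282.19 + 975.74 + 129.45)
    = 86299 / 1387.4 ≈ 62.20 °C

T_f ≈ 62.2 °C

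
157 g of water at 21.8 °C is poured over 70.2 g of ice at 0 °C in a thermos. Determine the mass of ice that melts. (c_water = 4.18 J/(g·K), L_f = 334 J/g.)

Water can give up m c ΔT = 157×4.18×21.8 = 14306 J before reaching 0 °C.
Fully melting the ice requires m_ice L_f = 70.2×334 = 23447 J.
14306 J < 23447 J, so only part of the ice melts and the system sits at 0 °C.
m_melted×334 = 14306  ⇒  m_melted ≈ 42.83 g.

m_melted ≈ 42.8 g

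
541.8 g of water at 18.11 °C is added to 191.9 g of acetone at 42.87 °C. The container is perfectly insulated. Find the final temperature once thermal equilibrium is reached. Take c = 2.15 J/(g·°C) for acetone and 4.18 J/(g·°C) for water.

T_f = Σ m_i c_i T_i / Σ m_i c_i:
T_f = (412.58×42.87 + 2264.7×18.11) / (412.58 + 2264.7)
    = 58702 / 2677.3 ≈ 21.93 °C

T_f ≈ 21.9 °C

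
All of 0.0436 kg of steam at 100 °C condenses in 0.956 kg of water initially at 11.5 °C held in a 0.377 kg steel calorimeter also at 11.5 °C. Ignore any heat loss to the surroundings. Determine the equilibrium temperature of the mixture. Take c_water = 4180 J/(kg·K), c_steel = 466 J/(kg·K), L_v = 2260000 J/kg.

T_f ≈ 37.8 °C

Net heat exchanged in the isolated system is zero:
steam→water at 100 °C releases m L_v = 0.0436×2260000 = 98536
  condensed water 100 °C→T: 182.25(T − 100)
  original water: 3996.1(T − 11.5)
  cup: 175.68(T − 11.5)
4354 T = 98536 + 18225 + 47975 = 164736
T ≈ 37.84 °C (< 100 °C, so full condensation is consistent).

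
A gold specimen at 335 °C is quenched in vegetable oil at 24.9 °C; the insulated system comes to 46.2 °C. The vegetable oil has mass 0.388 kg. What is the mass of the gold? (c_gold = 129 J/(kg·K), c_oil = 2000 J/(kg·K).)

Energy conservation, ΣQ = 0:
m×129×(46.2 − 335) + 0.388×2000×(46.2 − 24.9) = 0
-37255 m = -16529
m = -16529/-37255 ≈ 0.4437 kg

m ≈ 0.444 kg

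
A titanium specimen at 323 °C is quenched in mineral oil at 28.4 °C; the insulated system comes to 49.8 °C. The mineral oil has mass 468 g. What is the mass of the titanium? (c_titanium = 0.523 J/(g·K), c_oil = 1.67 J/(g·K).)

m ≈ 117 g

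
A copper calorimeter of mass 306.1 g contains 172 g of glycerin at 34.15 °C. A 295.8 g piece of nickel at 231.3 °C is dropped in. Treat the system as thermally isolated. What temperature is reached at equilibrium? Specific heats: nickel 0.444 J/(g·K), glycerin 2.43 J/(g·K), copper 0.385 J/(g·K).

T_f is the heat-capacity-weighted average of the initial temperatures:
T_f = (131.34*231.3 + 417.96*34.15 + 117.85*34.15) / (131.34 + 417.96 + 117.85)
    = 48676 / 667.14 ≈ 72.96 °C

T_f ≈ 73.0 °C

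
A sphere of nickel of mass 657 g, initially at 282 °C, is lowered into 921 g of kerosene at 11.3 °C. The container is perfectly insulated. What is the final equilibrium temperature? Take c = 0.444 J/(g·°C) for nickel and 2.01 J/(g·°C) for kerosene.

Setting the total heat transfer to zero:
657·0.444·(T − 282) + 921·2.01·(T − 11.3) = 0
291.71(T − 282) + 1851.2(T − 11.3) = 0
(291.71 + 1851.2) T = 291.71·282 + 1851.2·11.3
T ≈ 48.15 °C

T_f ≈ 48.1 °C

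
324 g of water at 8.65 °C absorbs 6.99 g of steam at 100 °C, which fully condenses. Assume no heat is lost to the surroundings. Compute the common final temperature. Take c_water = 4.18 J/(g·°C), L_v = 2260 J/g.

T_f ≈ 22.0 °C

Taking heat into each body as positive, Σ m c ΔT = 0:
latent heat released on condensation: 6.99·2260 = 15797
  condensate cools 100→T: 6.99·4.18·(T − 100) = 29.22(T − 100)
  original water: 1354.3(T − 8.65)
1383.5 T = 15797 + 2921.8 + 11715 = 30434
T ≈ 22.00 °C — below 100 °C, confirming all the steam condensed.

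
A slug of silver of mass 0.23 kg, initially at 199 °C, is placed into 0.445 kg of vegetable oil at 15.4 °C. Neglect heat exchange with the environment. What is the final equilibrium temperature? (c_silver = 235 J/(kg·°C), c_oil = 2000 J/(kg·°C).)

T_f ≈ 25.9 °C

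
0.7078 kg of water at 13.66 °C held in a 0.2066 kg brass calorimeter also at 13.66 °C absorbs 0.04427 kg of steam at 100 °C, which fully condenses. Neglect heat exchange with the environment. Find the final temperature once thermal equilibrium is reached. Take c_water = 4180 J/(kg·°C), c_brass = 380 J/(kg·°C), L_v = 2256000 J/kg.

T_f ≈ 49.6 °C

Let T be the final temperature. ΣQ_i = 0:
latent heat released on condensation: 0.04427×2256000 = 99873
  condensed water 100 °C→T: 185.05(T − 100)
  original water: 2958.6(T − 13.66)
  brass cup: 0.2066×380×(T − 13.66) = 78.51(T − 13.66)
3222.2 T = 99873 + 18505 + 41487 = 159865
T ≈ 49.61 °C — below 100 °C, confirming all the steam condensed.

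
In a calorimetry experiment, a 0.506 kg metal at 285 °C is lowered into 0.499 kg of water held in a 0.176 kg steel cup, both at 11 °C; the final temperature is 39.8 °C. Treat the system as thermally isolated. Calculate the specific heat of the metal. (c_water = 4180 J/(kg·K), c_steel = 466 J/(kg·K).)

Let T be the final temperature. ΣQ_i = 0:
0.506×c×(39.8 − 285) + 0.499×4180×(39.8 − 11) + 0.176×466×(39.8 − 11) = 0
-124.07 c = -62434
c = -62434/-124.07 ≈ 503.2 J/(kg·K)

c ≈ 503 J/(kg·K)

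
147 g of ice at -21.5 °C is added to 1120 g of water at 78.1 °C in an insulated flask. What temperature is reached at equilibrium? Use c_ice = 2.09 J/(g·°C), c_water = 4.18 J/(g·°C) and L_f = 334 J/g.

T_f ≈ 58.5 °C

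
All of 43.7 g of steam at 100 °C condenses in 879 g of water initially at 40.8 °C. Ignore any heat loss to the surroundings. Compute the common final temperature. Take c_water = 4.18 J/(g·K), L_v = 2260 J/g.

Heat gained plus heat lost sum to zero:
latent heat released on condensation: 43.7·2260 = 98762
  condensed water 100 °C→T: 182.67(T − 100)
  original water: 3674.2(T − 40.8)
3856.9 T = 98762 + 18267 + 149908 = 266937
T ≈ 69.21 °C — below 100 °C, confirming all the steam condensed.

T_f ≈ 69.2 °C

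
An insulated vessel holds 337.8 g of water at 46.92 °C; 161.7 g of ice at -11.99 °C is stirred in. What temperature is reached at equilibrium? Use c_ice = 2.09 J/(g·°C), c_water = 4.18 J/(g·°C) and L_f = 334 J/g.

T_f ≈ 3.9 °C

Energy balance with sensible and latent terms:
ice -11.99→0 °C: 161.7×2.09×11.99 = 4052.1
  fusion: m_ice L_f = 161.7×334 = 54008
  warm the meltwater: 675.91 T
  water cools: 337.8×4.18×(T − 46.92) = 1412(T − 46.92)
2087.9 T = 66251 − 58060 = 8191.4
T ≈ 3.92 °C (positive, so assuming full melt was valid).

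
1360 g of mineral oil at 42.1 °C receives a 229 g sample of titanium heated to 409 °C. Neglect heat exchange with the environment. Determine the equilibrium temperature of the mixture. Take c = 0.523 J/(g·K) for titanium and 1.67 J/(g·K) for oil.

T_f = Σ m_i c_i T_i / Σ m_i c_i:
T_f = (119.77×409 + 2271.2×42.1) / (119.77 + 2271.2)
    = 144602 / 2391 ≈ 60.48 °C

T_f ≈ 60.5 °C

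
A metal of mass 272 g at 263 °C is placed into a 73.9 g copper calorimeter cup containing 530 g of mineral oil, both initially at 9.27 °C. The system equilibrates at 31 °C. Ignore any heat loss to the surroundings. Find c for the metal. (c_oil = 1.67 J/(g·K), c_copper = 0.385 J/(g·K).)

Let T be the final temperature. ΣQ_i = 0:
272×c×(31 − 263) + 530×1.67×(31 − 9.27) + 73.9×0.385×(31 − 9.27) = 0
-63104 c = -19851
c = -19851/-63104 ≈ 0.3146 J/(g·K)

c ≈ 0.315 J/(g·K)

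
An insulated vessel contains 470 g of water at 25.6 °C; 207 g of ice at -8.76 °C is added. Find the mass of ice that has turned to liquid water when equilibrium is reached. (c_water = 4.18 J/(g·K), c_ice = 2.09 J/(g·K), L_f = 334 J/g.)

Heat available from the water dropping to 0 °C: 470×4.18×25.6 = 50294 J.
Warming the ice to 0 °C takes 207×2.09×8.76 = 3789.8 J, leaving 46504 J for melting.
Melting all 207 g of ice would need 207×334 = 69138 J.
That's not enough to melt it all — equilibrium is at 0 °C with ice remaining.
m_melted×334 = 46504  ⇒  m_melted ≈ 139.2 g.

m_melted ≈ 139 g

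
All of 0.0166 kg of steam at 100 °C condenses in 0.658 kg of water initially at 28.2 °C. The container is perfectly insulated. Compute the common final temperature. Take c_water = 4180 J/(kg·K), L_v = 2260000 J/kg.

T_f ≈ 43.3 °C

Setting the total heat transfer to zero:
steam→water at 100 °C releases m L_v = 0.0166·2260000 = 37516
  condensed water 100 °C→T: 69.39(T − 100)
  original water: 2750.4(T − 28.2)
2819.8 T = 37516 + 6938.8 + 77562 = 122017
T ≈ 43.27 °C (< 100 °C, so full condensation is consistent).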